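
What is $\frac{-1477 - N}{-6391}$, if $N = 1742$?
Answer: $\frac{3219}{6391} \approx 0.50368$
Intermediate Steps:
$\frac{-1477 - N}{-6391} = \frac{-1477 - 1742}{-6391} = \left(-1477 - 1742\right) \left(- \frac{1}{6391}\right) = \left(-3219\right) \left(- \frac{1}{6391}\right) = \frac{3219}{6391}$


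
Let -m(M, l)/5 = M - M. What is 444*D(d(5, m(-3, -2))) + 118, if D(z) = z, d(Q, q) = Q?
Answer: 2338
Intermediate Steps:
m(M, l) = 0 (m(M, l) = -5*(M - M) = -5*0 = 0)
444*D(d(5, m(-3, -2))) + 118 = 444*5 + 118 = 2220 + 118 = 2338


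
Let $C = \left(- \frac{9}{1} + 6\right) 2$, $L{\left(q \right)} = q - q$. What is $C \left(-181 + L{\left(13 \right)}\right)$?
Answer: $1086$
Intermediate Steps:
$L{\left(q \right)} = 0$
$C = -6$ ($C = \left(\left(-9\right) 1 + 6\right) 2 = \left(-9 + 6\right) 2 = \left(-3\right) 2 = -6$)
$C \left(-181 + L{\left(13 \right)}\right) = - 6 \left(-181 + 0\right) = \left(-6\right) \left(-181\right) = 1086$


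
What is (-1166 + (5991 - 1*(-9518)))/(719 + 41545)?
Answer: 4781/14088 ≈ 0.33937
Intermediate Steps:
(-1166 + (5991 - 1*(-9518)))/(719 + 41545) = (-1166 + (5991 + 9518))/42264 = (-1166 + 15509)*(1/42264) = 14343*(1/42264) = 4781/14088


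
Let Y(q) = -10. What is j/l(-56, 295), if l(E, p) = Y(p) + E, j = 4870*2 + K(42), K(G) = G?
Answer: -4891/33 ≈ -148.21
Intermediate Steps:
j = 9782 (j = 4870*2 + 42 = 9740 + 42 = 9782)
l(E, p) = -10 + E
j/l(-56, 295) = 9782/(-10 - 56) = 9782/(-66) = 9782*(-1/66) = -4891/33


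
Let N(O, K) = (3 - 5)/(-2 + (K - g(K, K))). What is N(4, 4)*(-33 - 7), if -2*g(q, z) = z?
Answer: 20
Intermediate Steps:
g(q, z) = -z/2
N(O, K) = -2/(-2 + 3*K/2) (N(O, K) = (3 - 5)/(-2 + (K - (-1)*K/2)) = -2/(-2 + (K + K/2)) = -2/(-2 + 3*K/2))
N(4, 4)*(-33 - 7) = (-4/(-4 + 3*4))*(-33 - 7) = -4/(-4 + 12)*(-40) = -4/8*(-40) = -4*⅛*(-40) = -½*(-40) = 20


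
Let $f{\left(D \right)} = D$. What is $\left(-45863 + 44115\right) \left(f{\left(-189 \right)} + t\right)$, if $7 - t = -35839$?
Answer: $-62328436$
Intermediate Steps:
$t = 35846$ ($t = 7 - -35839 = 7 + 35839 = 35846$)
$\left(-45863 + 44115\right) \left(f{\left(-189 \right)} + t\right) = \left(-45863 + 44115\right) \left(-189 + 35846\right) = \left(-1748\right) 35657 = -62328436$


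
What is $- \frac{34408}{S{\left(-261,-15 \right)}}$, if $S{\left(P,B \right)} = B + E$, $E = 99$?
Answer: $- \frac{8602}{21} \approx -409.62$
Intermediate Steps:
$S{\left(P,B \right)} = 99 + B$ ($S{\left(P,B \right)} = B + 99 = 99 + B$)
$- \frac{34408}{S{\left(-261,-15 \right)}} = - \frac{34408}{99 - 15} = - \frac{34408}{84} = \left(-34408\right) \frac{1}{84} = - \frac{8602}{21}$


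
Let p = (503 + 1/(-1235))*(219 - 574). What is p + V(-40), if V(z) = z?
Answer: -44115364/247 ≈ -1.7860e+5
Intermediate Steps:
p = -44105484/247 (p = (503 - 1/1235)*(-355) = (621204/1235)*(-355) = -44105484/247 ≈ -1.7856e+5)
p + V(-40) = -44105484/247 - 40 = -44115364/247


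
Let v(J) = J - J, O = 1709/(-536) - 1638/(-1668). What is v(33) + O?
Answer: -164387/74504 ≈ -2.2064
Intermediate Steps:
O = -164387/74504 (O = 1709*(-1/536) - 1638*(-1/1668) = -1709/536 + 273/278 = -164387/74504 ≈ -2.2064)
v(J) = 0
v(33) + O = 0 - 164387/74504 = -164387/74504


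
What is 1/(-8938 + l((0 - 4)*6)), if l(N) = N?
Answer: -1/8962 ≈ -0.00011158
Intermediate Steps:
1/(-8938 + l((0 - 4)*6)) = 1/(-8938 + (0 - 4)*6) = 1/(-8938 - 4*6) = 1/(-8938 - 24) = 1/(-8962) = -1/8962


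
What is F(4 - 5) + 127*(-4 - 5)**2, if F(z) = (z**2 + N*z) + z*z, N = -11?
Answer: 10300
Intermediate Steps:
F(z) = -11*z + 2*z**2 (F(z) = (z**2 - 11*z) + z*z = (z**2 - 11*z) + z**2 = -11*z + 2*z**2)
F(4 - 5) + 127*(-4 - 5)**2 = (4 - 5)*(-11 + 2*(4 - 5)) + 127*(-4 - 5)**2 = -(-11 + 2*(-1)) + 127*(-9)**2 = -(-11 - 2) + 127*81 = -1*(-13) + 10287 = 13 + 10287 = 10300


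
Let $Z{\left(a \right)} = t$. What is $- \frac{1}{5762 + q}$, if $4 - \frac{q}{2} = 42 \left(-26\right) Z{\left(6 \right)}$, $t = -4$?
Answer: $\frac{1}{2966} \approx 0.00033715$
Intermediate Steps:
$Z{\left(a \right)} = -4$
$q = -8728$ ($q = 8 - 2 \cdot 42 \left(-26\right) \left(-4\right) = 8 - 2 \left(\left(-1092\right) \left(-4\right)\right) = 8 - 8736 = -8728$)
$- \frac{1}{5762 + q} = - \frac{1}{5762 - 8728} = - \frac{1}{-2966} = \left(-1\right) \left(- \frac{1}{2966}\right) = \frac{1}{2966}$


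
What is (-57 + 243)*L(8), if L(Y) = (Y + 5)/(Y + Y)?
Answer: 1209/8 ≈ 151.13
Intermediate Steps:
L(Y) = (5 + Y)/(2*Y) (L(Y) = (5 + Y)/((2*Y)) = (5 + Y)*(1/(2*Y)) = (5 + Y)/(2*Y))
(-57 + 243)*L(8) = (-57 + 243)*((½)*(5 + 8)/8) = 186*((½)*(⅛)*13) = 186*(13/16) = 1209/8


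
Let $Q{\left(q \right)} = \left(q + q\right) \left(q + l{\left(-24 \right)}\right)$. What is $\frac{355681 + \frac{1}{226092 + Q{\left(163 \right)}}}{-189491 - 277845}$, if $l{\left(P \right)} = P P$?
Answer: $- \frac{166105161087}{218248716016} \approx -0.76108$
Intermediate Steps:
$l{\left(P \right)} = P^{2}$
$Q{\left(q \right)} = 2 q \left(576 + q\right)$ ($Q{\left(q \right)} = \left(q + q\right) \left(q + \left(-24\right)^{2}\right) = 2 q \left(q + 576\right) = 2 q \left(576 + q\right)$)
$\frac{355681 + \frac{1}{226092 + Q{\left(163 \right)}}}{-189491 - 277845} = \frac{355681 + \frac{1}{226092 + 2 \cdot 163 \left(576 + 163\right)}}{-189491 - 277845} = \frac{355681 + \frac{1}{226092 + 2 \cdot 163 \cdot 739}}{-467336} = \left(355681 + \frac{1}{226092 + 240914}\right) \left(- \frac{1}{467336}\right) = \left(355681 + \frac{1}{467006}\right) \left(- \frac{1}{467336}\right) = \frac{166105161087}{467006} \left(- \frac{1}{467336}\right) = - \frac{166105161087}{218248716016}$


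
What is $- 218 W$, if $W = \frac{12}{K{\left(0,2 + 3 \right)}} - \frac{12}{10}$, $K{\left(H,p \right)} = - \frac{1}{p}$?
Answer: $\frac{66708}{5} \approx 13342.0$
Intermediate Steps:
$W = - \frac{306}{5}$ ($W = \frac{12}{\left(-1\right) \frac{1}{2 + 3}} - \frac{12}{10} = \frac{12}{\left(-1\right) \frac{1}{5}} - \frac{6}{5} = \frac{12}{- \frac{1}{5}} - \frac{6}{5} = 12 \left(-5\right) - \frac{6}{5} = -60 - \frac{6}{5} = - \frac{306}{5} \approx -61.2$)
$- 218 W = \left(-218\right) \left(- \frac{306}{5}\right) = \frac{66708}{5}$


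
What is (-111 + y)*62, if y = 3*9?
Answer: -5208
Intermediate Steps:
y = 27
(-111 + y)*62 = (-111 + 27)*62 = -84*62 = -5208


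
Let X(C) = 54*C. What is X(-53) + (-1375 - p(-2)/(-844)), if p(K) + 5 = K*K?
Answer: -3576029/844 ≈ -4237.0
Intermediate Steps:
p(K) = -5 + K**2 (p(K) = -5 + K*K = -5 + K**2)
X(-53) + (-1375 - p(-2)/(-844)) = 54*(-53) + (-1375 - (-5 + (-2)**2)/(-844)) = -2862 + (-1375 - (-5 + 4)*(-1)/844) = -2862 + (-1375 - (-1)*(-1)/844) = -2862 + (-1375 - 1*1/844) = -2862 + (-1375 - 1/844) = -2862 - 1160501/844 = -3576029/844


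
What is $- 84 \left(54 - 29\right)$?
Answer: $-2100$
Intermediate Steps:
$- 84 \left(54 - 29\right) = \left(-84\right) 25 = -2100$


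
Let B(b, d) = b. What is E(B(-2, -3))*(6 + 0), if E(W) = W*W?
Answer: 24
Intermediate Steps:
E(W) = W²
E(B(-2, -3))*(6 + 0) = (-2)²*(6 + 0) = 4*6 = 24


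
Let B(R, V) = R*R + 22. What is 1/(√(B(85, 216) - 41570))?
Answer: -I*√34323/34323 ≈ -0.0053977*I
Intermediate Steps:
B(R, V) = 22 + R² (B(R, V) = R² + 22 = 22 + R²)
1/(√(B(85, 216) - 41570)) = 1/(√((22 + 85²) - 41570)) = 1/(√((22 + 7225) - 41570)) = 1/(√(7247 - 41570)) = 1/(√(-34323)) = 1/(I*√34323) = -I*√34323/34323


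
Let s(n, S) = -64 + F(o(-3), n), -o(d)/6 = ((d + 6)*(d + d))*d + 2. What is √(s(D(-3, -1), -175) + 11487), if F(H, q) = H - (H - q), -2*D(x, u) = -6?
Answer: √11426 ≈ 106.89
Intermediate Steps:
D(x, u) = 3 (D(x, u) = -½*(-6) = 3)
o(d) = -12 - 12*d²*(6 + d) (o(d) = -6*(((d + 6)*(d + d))*d + 2) = -6*(((6 + d)*(2*d))*d + 2) = -6*((2*d*(6 + d))*d + 2) = -6*(2*d²*(6 + d) + 2) = -6*(2 + 2*d²*(6 + d)) = -12 - 12*d²*(6 + d))
F(H, q) = q (F(H, q) = H + (q - H) = q)
s(n, S) = -64 + n
√(s(D(-3, -1), -175) + 11487) = √((-64 + 3) + 11487) = √(-61 + 11487) = √11426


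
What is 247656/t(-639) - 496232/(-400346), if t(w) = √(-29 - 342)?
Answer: 248116/200173 - 247656*I*√371/371 ≈ 1.2395 - 12858.0*I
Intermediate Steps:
t(w) = I*√371 (t(w) = √(-371) = I*√371)
247656/t(-639) - 496232/(-400346) = 247656/((I*√371)) - 496232/(-400346) = 247656*(-I*√371/371) - 496232*(-1/400346) = -247656*I*√371/371 + 248116/200173 = 248116/200173 - 247656*I*√371/371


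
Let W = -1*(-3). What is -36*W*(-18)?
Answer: 1944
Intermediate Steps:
W = 3
-36*W*(-18) = -36*3*(-18) = -108*(-18) = 1944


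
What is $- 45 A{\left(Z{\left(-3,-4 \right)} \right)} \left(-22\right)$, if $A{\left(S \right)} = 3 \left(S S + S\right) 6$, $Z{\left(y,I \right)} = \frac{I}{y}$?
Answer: $55440$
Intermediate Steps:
$A{\left(S \right)} = 18 S + 18 S^{2}$ ($A{\left(S \right)} = 3 \left(S^{2} + S\right) 6 = 3 \left(S + S^{2}\right) 6 = \left(3 S + 3 S^{2}\right) 6 = 18 S + 18 S^{2}$)
$- 45 A{\left(Z{\left(-3,-4 \right)} \right)} \left(-22\right) = - 45 \cdot 18 \left(- \frac{4}{-3}\right) \left(1 - \frac{4}{-3}\right) \left(-22\right) = - 45 \cdot 18 \left(\left(-4\right) \left(- \frac{1}{3}\right)\right) \left(1 - - \frac{4}{3}\right) \left(-22\right) = - 45 \cdot 18 \cdot \frac{4}{3} \left(1 + \frac{4}{3}\right) \left(-22\right) = - 45 \cdot 18 \cdot \frac{4}{3} \cdot \frac{7}{3} \left(-22\right) = \left(-45\right) 56 \left(-22\right) = \left(-2520\right) \left(-22\right) = 55440$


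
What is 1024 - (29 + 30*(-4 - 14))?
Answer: 1535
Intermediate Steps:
1024 - (29 + 30*(-4 - 14)) = 1024 - (29 + 30*(-18)) = 1024 - (29 - 540) = 1024 - 1*(-511) = 1024 + 511 = 1535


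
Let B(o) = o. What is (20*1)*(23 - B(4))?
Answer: 380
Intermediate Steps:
(20*1)*(23 - B(4)) = (20*1)*(23 - 1*4) = 20*(23 - 4) = 20*19 = 380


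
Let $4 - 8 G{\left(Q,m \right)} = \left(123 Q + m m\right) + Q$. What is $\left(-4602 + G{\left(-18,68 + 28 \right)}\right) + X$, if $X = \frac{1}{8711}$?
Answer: $- \frac{95376737}{17422} \approx -5474.5$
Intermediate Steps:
$G{\left(Q,m \right)} = \frac{1}{2} - \frac{31 Q}{2} - \frac{m^{2}}{8}$ ($G{\left(Q,m \right)} = \frac{1}{2} - \frac{\left(123 Q + m m\right) + Q}{8} = \frac{1}{2} - \frac{\left(123 Q + m^{2}\right) + Q}{8} = \frac{1}{2} - \frac{\left(m^{2} + 123 Q\right) + Q}{8} = \frac{1}{2} - \frac{m^{2} + 124 Q}{8} = \frac{1}{2} - \left(\frac{m^{2}}{8} + \frac{31 Q}{2}\right) = \frac{1}{2} - \frac{31 Q}{2} - \frac{m^{2}}{8}$)
$X = \frac{1}{8711} \approx 0.0001148$
$\left(-4602 + G{\left(-18,68 + 28 \right)}\right) + X = \left(-4602 - \left(- \frac{559}{2} + \frac{\left(68 + 28\right)^{2}}{8}\right)\right) + \frac{1}{8711} = \left(-4602 + \left(\frac{1}{2} + 279 - \frac{96^{2}}{8}\right)\right) + \frac{1}{8711} = \left(-4602 + \left(\frac{1}{2} + 279 - 1152\right)\right) + \frac{1}{8711} = \left(-4602 - \frac{1745}{2}\right) + \frac{1}{8711} = - \frac{10949}{2} + \frac{1}{8711} = - \frac{95376737}{17422}$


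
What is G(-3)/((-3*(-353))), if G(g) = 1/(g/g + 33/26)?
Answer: 26/62481 ≈ 0.00041613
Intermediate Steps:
G(g) = 26/59 (G(g) = 1/(1 + 33*(1/26)) = 1/(1 + 33/26) = 1/(59/26) = 26/59)
G(-3)/((-3*(-353))) = 26/(59*((-3*(-353)))) = (26/59)/1059 = (26/59)*(1/1059) = 26/62481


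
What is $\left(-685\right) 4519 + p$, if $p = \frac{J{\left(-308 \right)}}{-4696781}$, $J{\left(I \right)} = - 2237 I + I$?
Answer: $- \frac{14538956725903}{4696781} \approx -3.0955 \cdot 10^{6}$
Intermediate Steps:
$J{\left(I \right)} = - 2236 I$
$p = - \frac{688688}{4696781}$ ($p = \frac{\left(-2236\right) \left(-308\right)}{-4696781} = 688688 \left(- \frac{1}{4696781}\right) = - \frac{688688}{4696781} \approx -0.14663$)
$\left(-685\right) 4519 + p = \left(-685\right) 4519 - \frac{688688}{4696781} = -3095515 - \frac{688688}{4696781} = - \frac{14538956725903}{4696781}$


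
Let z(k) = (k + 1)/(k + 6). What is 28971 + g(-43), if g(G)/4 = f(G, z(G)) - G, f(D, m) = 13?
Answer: 29195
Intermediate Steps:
z(k) = (1 + k)/(6 + k)
g(G) = 52 - 4*G (g(G) = 4*(13 - G) = 52 - 4*G)
28971 + g(-43) = 28971 + (52 - 4*(-43)) = 28971 + (52 + 172) = 28971 + 224 = 29195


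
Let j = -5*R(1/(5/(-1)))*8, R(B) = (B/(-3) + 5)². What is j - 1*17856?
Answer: -849728/45 ≈ -18883.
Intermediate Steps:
R(B) = (5 - B/3)² (R(B) = (B*(-⅓) + 5)² = (-B/3 + 5)² = (5 - B/3)²)
j = -46208/45 (j = -5*(-15 + 1/(5/(-1)))²/9*8 = -5*(-15 + 1/(5*(-1)))²/9*8 = -5*(-15 + 1/(-5))²/9*8 = -5*(-15 - ⅕)²/9*8 = -5*(-76/5)²/9*8 = -5*5776/(9*25)*8 = -5*5776/225*8 = -5776/45*8 = -46208/45 ≈ -1026.8)
j - 1*17856 = -46208/45 - 1*17856 = -46208/45 - 17856 = -849728/45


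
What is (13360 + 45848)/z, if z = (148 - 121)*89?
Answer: 19736/801 ≈ 24.639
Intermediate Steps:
z = 2403 (z = 27*89 = 2403)
(13360 + 45848)/z = (13360 + 45848)/2403 = 59208*(1/2403) = 19736/801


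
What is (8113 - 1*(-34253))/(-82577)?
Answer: -42366/82577 ≈ -0.51305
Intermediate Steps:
(8113 - 1*(-34253))/(-82577) = (8113 + 34253)*(-1/82577) = 42366*(-1/82577) = -42366/82577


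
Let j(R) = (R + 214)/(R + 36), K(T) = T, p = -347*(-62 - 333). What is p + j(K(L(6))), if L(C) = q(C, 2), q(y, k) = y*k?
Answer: 3289673/24 ≈ 1.3707e+5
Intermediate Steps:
q(y, k) = k*y
L(C) = 2*C
p = 137065 (p = -347*(-395) = 137065)
j(R) = (214 + R)/(36 + R)
p + j(K(L(6))) = 137065 + (214 + 2*6)/(36 + 2*6) = 137065 + (214 + 12)/(36 + 12) = 137065 + 226/48 = 137065 + (1/48)*226 = 137065 + 113/24 = 3289673/24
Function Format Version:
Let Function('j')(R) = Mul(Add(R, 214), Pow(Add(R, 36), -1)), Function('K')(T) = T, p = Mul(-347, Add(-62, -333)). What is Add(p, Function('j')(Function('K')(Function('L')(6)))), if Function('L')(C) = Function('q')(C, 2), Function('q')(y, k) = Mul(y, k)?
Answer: Rational(3289673, 24) ≈ 1.3707e+5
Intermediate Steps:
Function('q')(y, k) = Mul(k, y)
Function('L')(C) = Mul(2, C)
p = 137065 (p = Mul(-347, -395) = 137065)
Function('j')(R) = Mul(Pow(Add(36, R), -1), Add(214, R)) (Function('j')(R) = Mul(Add(214, R), Pow(Add(36, R), -1)) = Mul(Pow(Add(36, R), -1), Add(214, R)))
Add(p, Function('j')(Function('K')(Function('L')(6)))) = Add(137065, Mul(Pow(Add(36, Mul(2, 6)), -1), Add(214, Mul(2, 6)))) = Add(137065, Mul(Pow(Add(36, 12), -1), Add(214, 12))) = Add(137065, Mul(Pow(48, -1), 226)) = Add(137065, Mul(Rational(1, 48), 226)) = Add(137065, Rational(113, 24)) = Rational(3289673, 24)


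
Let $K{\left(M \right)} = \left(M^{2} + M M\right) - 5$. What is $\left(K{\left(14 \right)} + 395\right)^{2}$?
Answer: $611524$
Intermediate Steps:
$K{\left(M \right)} = -5 + 2 M^{2}$ ($K{\left(M \right)} = \left(M^{2} + M^{2}\right) - 5 = 2 M^{2} - 5 = -5 + 2 M^{2}$)
$\left(K{\left(14 \right)} + 395\right)^{2} = \left(\left(-5 + 2 \cdot 14^{2}\right) + 395\right)^{2} = \left(\left(-5 + 2 \cdot 196\right) + 395\right)^{2} = \left(\left(-5 + 392\right) + 395\right)^{2} = \left(387 + 395\right)^{2} = 782^{2} = 611524$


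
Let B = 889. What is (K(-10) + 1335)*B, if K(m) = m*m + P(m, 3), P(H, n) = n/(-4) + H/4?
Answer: 5091303/4 ≈ 1.2728e+6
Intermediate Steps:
P(H, n) = -n/4 + H/4 (P(H, n) = n*(-1/4) + H*(1/4) = -n/4 + H/4)
K(m) = -3/4 + m**2 + m/4 (K(m) = m*m + (-1/4*3 + m/4) = m**2 + (-3/4 + m/4) = -3/4 + m**2 + m/4)
(K(-10) + 1335)*B = ((-3/4 + (-10)**2 + (1/4)*(-10)) + 1335)*889 = ((-3/4 + 100 - 5/2) + 1335)*889 = (387/4 + 1335)*889 = (5727/4)*889 = 5091303/4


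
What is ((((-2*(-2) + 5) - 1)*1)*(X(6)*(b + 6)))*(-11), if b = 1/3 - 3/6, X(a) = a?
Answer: -3080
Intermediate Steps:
b = -⅙ (b = 1*(⅓) - 3*⅙ = ⅓ - ½ = -⅙ ≈ -0.16667)
((((-2*(-2) + 5) - 1)*1)*(X(6)*(b + 6)))*(-11) = ((((-2*(-2) + 5) - 1)*1)*(6*(-⅙ + 6)))*(-11) = ((((4 + 5) - 1)*1)*(6*(35/6)))*(-11) = (((9 - 1)*1)*35)*(-11) = ((8*1)*35)*(-11) = (8*35)*(-11) = 280*(-11) = -3080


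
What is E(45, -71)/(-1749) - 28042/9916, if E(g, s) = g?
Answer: -8248613/2890514 ≈ -2.8537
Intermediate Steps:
E(45, -71)/(-1749) - 28042/9916 = 45/(-1749) - 28042/9916 = 45*(-1/1749) - 28042*1/9916 = -15/583 - 14021/4958 = -8248613/2890514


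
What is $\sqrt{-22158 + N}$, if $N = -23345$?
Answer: $i \sqrt{45503} \approx 213.31 i$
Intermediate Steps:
$\sqrt{-22158 + N} = \sqrt{-22158 - 23345} = \sqrt{-45503} = i \sqrt{45503}$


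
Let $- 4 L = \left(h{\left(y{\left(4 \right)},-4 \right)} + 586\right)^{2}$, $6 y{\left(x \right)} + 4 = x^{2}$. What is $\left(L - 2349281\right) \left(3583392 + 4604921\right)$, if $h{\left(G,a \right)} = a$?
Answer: $-19930042686106$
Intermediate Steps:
$y{\left(x \right)} = - \frac{2}{3} + \frac{x^{2}}{6}$
$L = -84681$ ($L = - \frac{\left(-4 + 586\right)^{2}}{4} = - \frac{582^{2}}{4} = \left(- \frac{1}{4}\right) 338724 = -84681$)
$\left(L - 2349281\right) \left(3583392 + 4604921\right) = \left(-84681 - 2349281\right) \left(3583392 + 4604921\right) = \left(-2433962\right) 8188313 = -19930042686106$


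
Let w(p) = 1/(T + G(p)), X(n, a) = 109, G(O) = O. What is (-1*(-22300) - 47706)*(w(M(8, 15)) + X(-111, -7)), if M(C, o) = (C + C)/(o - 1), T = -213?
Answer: -4106625840/1483 ≈ -2.7691e+6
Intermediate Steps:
M(C, o) = 2*C/(-1 + o) (M(C, o) = (2*C)/(-1 + o) = 2*C/(-1 + o))
w(p) = 1/(-213 + p)
(-1*(-22300) - 47706)*(w(M(8, 15)) + X(-111, -7)) = (-1*(-22300) - 47706)*(1/(-213 + 2*8/(-1 + 15)) + 109) = (22300 - 47706)*(1/(-213 + 2*8/14) + 109) = -25406*(1/(-213 + 2*8*(1/14)) + 109) = -25406*(1/(-213 + 8/7) + 109) = -25406*(1/(-1483/7) + 109) = -25406*(-7/1483 + 109) = -25406*161640/1483 = -4106625840/1483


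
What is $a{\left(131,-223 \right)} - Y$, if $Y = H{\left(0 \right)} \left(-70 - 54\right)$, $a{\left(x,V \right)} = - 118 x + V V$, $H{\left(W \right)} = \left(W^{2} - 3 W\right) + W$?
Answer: $34271$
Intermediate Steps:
$H{\left(W \right)} = W^{2} - 2 W$
$a{\left(x,V \right)} = V^{2} - 118 x$ ($a{\left(x,V \right)} = - 118 x + V^{2} = V^{2} - 118 x$)
$Y = 0$ ($Y = 0 \left(-2 + 0\right) \left(-70 - 54\right) = 0 \left(-2\right) \left(-124\right) = 0 \left(-124\right) = 0$)
$a{\left(131,-223 \right)} - Y = \left(\left(-223\right)^{2} - 15458\right) - 0 = \left(49729 - 15458\right) + 0 = 34271 + 0 = 34271$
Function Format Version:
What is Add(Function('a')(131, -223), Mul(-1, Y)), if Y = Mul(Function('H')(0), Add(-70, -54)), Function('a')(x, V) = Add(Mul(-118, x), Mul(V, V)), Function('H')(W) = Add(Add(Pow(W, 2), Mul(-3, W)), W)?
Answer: 34271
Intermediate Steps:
Function('H')(W) = Add(Pow(W, 2), Mul(-2, W))
Function('a')(x, V) = Add(Pow(V, 2), Mul(-118, x)) (Function('a')(x, V) = Add(Mul(-118, x), Pow(V, 2)) = Add(Pow(V, 2), Mul(-118, x)))
Y = 0 (Y = Mul(Mul(0, Add(-2, 0)), Add(-70, -54)) = Mul(Mul(0, -2), -124) = Mul(0, -124) = 0)
Add(Function('a')(131, -223), Mul(-1, Y)) = Add(Add(Pow(-223, 2), Mul(-118, 131)), Mul(-1, 0)) = Add(Add(49729, -15458), 0) = Add(34271, 0) = 34271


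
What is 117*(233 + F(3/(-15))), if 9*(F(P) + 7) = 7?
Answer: 26533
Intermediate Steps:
F(P) = -56/9 (F(P) = -7 + (⅑)*7 = -7 + 7/9 = -56/9)
117*(233 + F(3/(-15))) = 117*(233 - 56/9) = 117*(2041/9) = 26533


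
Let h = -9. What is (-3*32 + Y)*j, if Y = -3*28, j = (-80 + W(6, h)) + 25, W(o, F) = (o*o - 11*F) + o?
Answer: -15480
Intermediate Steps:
W(o, F) = o + o**2 - 11*F (W(o, F) = (o**2 - 11*F) + o = o + o**2 - 11*F)
j = 86 (j = (-80 + (6 + 6**2 - 11*(-9))) + 25 = (-80 + (6 + 36 + 99)) + 25 = (-80 + 141) + 25 = 61 + 25 = 86)
Y = -84
(-3*32 + Y)*j = (-3*32 - 84)*86 = (-96 - 84)*86 = -180*86 = -15480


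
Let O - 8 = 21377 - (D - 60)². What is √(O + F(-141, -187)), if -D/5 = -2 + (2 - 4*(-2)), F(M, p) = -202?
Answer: √11183 ≈ 105.75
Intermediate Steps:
D = -40 (D = -5*(-2 + (2 - 4*(-2))) = -5*(-2 + (2 + 8)) = -5*(-2 + 10) = -5*8 = -40)
O = 11385 (O = 8 + (21377 - (-40 - 60)²) = 8 + (21377 - 1*(-100)²) = 8 + (21377 - 1*10000) = 8 + (21377 - 10000) = 8 + 11377 = 11385)
√(O + F(-141, -187)) = √(11385 - 202) = √11183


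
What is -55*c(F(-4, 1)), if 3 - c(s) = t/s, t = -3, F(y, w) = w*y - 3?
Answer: -990/7 ≈ -141.43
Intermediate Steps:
F(y, w) = -3 + w*y
c(s) = 3 + 3/s (c(s) = 3 - (-3)/s = 3 + 3/s)
-55*c(F(-4, 1)) = -55*(3 + 3/(-3 + 1*(-4))) = -55*(3 + 3/(-3 - 4)) = -55*(3 + 3/(-7)) = -55*(3 + 3*(-⅐)) = -55*(3 - 3/7) = -55*18/7 = -990/7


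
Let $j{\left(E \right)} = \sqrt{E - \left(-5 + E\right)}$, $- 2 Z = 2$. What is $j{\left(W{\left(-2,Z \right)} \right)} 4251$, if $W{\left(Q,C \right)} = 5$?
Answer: $4251 \sqrt{5} \approx 9505.5$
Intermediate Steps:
$Z = -1$ ($Z = \left(- \frac{1}{2}\right) 2 = -1$)
$j{\left(E \right)} = \sqrt{5}$
$j{\left(W{\left(-2,Z \right)} \right)} 4251 = \sqrt{5} \cdot 4251 = 4251 \sqrt{5}$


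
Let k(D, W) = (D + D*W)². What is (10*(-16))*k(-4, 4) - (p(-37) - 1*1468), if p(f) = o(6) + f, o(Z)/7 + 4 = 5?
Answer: -62502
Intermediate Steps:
o(Z) = 7 (o(Z) = -28 + 7*5 = -28 + 35 = 7)
p(f) = 7 + f
(10*(-16))*k(-4, 4) - (p(-37) - 1*1468) = (10*(-16))*((-4)²*(1 + 4)²) - ((7 - 37) - 1*1468) = -2560*5² - (-30 - 1468) = -2560*25 - 1*(-1498) = -160*400 + 1498 = -64000 + 1498 = -62502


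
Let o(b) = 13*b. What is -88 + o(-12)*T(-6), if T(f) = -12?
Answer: 1784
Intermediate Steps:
-88 + o(-12)*T(-6) = -88 + (13*(-12))*(-12) = -88 - 156*(-12) = -88 + 1872 = 1784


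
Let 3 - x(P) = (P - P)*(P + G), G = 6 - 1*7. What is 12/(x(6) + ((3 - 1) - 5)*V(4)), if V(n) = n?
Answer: -4/3 ≈ -1.3333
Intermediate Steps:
G = -1 (G = 6 - 7 = -1)
x(P) = 3 (x(P) = 3 - (P - P)*(P - 1) = 3 - 0*(-1 + P) = 3 - 1*0 = 3 + 0 = 3)
12/(x(6) + ((3 - 1) - 5)*V(4)) = 12/(3 + ((3 - 1) - 5)*4) = 12/(3 + (2 - 5)*4) = 12/(3 - 3*4) = 12/(3 - 12) = 12/(-9) = -⅑*12 = -4/3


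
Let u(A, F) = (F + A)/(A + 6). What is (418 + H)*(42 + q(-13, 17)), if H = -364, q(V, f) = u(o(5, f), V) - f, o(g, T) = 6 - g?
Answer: 8802/7 ≈ 1257.4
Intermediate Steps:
u(A, F) = (A + F)/(6 + A)
q(V, f) = ⅐ - f + V/7 (q(V, f) = ((6 - 1*5) + V)/(6 + (6 - 1*5)) - f = ((6 - 5) + V)/(6 + (6 - 5)) - f = (1 + V)/(6 + 1) - f = (1 + V)/7 - f = (⅐ + V/7) - f = ⅐ - f + V/7)
(418 + H)*(42 + q(-13, 17)) = (418 - 364)*(42 + (⅐ - 1*17 + (⅐)*(-13))) = 54*(42 + (⅐ - 17 - 13/7)) = 54*(42 - 131/7) = 54*(163/7) = 8802/7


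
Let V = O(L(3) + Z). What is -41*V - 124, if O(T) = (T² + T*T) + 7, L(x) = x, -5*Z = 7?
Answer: -15523/25 ≈ -620.92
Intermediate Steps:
Z = -7/5 (Z = -⅕*7 = -7/5 ≈ -1.4000)
O(T) = 7 + 2*T² (O(T) = (T² + T²) + 7 = 2*T² + 7 = 7 + 2*T²)
V = 303/25 (V = 7 + 2*(3 - 7/5)² = 7 + 2*(8/5)² = 7 + 2*(64/25) = 7 + 128/25 = 303/25 ≈ 12.120)
-41*V - 124 = -41*303/25 - 124 = -12423/25 - 124 = -15523/25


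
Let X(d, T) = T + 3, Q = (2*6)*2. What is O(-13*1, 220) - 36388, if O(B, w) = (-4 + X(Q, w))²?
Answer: 11573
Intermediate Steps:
Q = 24 (Q = 12*2 = 24)
X(d, T) = 3 + T
O(B, w) = (-1 + w)² (O(B, w) = (-4 + (3 + w))² = (-1 + w)²)
O(-13*1, 220) - 36388 = (-1 + 220)² - 36388 = 219² - 36388 = 47961 - 36388 = 11573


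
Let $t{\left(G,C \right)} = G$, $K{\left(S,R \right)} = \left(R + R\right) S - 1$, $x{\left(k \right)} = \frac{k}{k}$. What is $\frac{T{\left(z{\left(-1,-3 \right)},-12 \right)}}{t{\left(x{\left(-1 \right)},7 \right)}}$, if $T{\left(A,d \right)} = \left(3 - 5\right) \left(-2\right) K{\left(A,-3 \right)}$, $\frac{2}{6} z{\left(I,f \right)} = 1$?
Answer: $-76$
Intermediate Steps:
$z{\left(I,f \right)} = 3$ ($z{\left(I,f \right)} = 3 \cdot 1 = 3$)
$x{\left(k \right)} = 1$
$K{\left(S,R \right)} = -1 + 2 R S$ ($K{\left(S,R \right)} = 2 R S - 1 = -1 + 2 R S$)
$T{\left(A,d \right)} = -4 - 24 A$ ($T{\left(A,d \right)} = \left(3 - 5\right) \left(-2\right) \left(-1 + 2 \left(-3\right) A\right) = \left(-2\right) \left(-2\right) \left(-1 - 6 A\right) = 4 \left(-1 - 6 A\right) = -4 - 24 A$)
$\frac{T{\left(z{\left(-1,-3 \right)},-12 \right)}}{t{\left(x{\left(-1 \right)},7 \right)}} = \frac{-4 - 72}{1} = \left(-4 - 72\right) 1 = \left(-76\right) 1 = -76$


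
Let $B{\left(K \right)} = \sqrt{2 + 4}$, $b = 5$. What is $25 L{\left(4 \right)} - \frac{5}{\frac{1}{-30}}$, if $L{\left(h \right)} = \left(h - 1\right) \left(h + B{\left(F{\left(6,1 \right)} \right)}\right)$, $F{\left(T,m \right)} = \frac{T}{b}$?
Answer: $450 + 75 \sqrt{6} \approx 633.71$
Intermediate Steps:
$F{\left(T,m \right)} = \frac{T}{5}$
$B{\left(K \right)} = \sqrt{6}$
$L{\left(h \right)} = \left(-1 + h\right) \left(h + \sqrt{6}\right)$ ($L{\left(h \right)} = \left(h - 1\right) \left(h + \sqrt{6}\right) = \left(-1 + h\right) \left(h + \sqrt{6}\right)$)
$25 L{\left(4 \right)} - \frac{5}{\frac{1}{-30}} = 25 \left(4^{2} - 4 - \sqrt{6} + 4 \sqrt{6}\right) - \frac{5}{\frac{1}{-30}} = 25 \left(16 - 4 - \sqrt{6} + 4 \sqrt{6}\right) - \frac{5}{- \frac{1}{30}} = 25 \left(12 + 3 \sqrt{6}\right) - -150 = \left(300 + 75 \sqrt{6}\right) + 150 = 450 + 75 \sqrt{6}$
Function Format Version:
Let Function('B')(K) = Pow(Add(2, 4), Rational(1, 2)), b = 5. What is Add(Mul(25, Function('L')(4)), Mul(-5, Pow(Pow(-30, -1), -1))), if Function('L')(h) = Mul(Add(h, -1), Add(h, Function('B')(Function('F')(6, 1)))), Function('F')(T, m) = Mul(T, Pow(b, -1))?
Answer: Add(450, Mul(75, Pow(6, Rational(1, 2)))) ≈ 633.71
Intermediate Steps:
Function('F')(T, m) = Mul(Rational(1, 5), T) (Function('F')(T, m) = Mul(T, Pow(5, -1)) = Mul(T, Rational(1, 5)) = Mul(Rational(1, 5), T))
Function('B')(K) = Pow(6, Rational(1, 2))
Function('L')(h) = Mul(Add(-1, h), Add(h, Pow(6, Rational(1, 2)))) (Function('L')(h) = Mul(Add(h, -1), Add(h, Pow(6, Rational(1, 2)))) = Mul(Add(-1, h), Add(h, Pow(6, Rational(1, 2)))))
Add(Mul(25, Function('L')(4)), Mul(-5, Pow(Pow(-30, -1), -1))) = Add(Mul(25, Add(Pow(4, 2), Mul(-1, 4), Mul(-1, Pow(6, Rational(1, 2))), Mul(4, Pow(6, Rational(1, 2))))), Mul(-5, Pow(Pow(-30, -1), -1))) = Add(Mul(25, Add(16, -4, Mul(-1, Pow(6, Rational(1, 2))), Mul(4, Pow(6, Rational(1, 2))))), Mul(-5, Pow(Rational(-1, 30), -1))) = Add(Mul(25, Add(12, Mul(3, Pow(6, Rational(1, 2))))), Mul(-5, -30)) = Add(Add(300, Mul(75, Pow(6, Rational(1, 2)))), 150) = Add(450, Mul(75, Pow(6, Rational(1, 2))))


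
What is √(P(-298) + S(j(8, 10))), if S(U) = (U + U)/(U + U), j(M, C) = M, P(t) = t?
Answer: 3*I*√33 ≈ 17.234*I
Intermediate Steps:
S(U) = 1 (S(U) = (2*U)/((2*U)) = (2*U)*(1/(2*U)) = 1)
√(P(-298) + S(j(8, 10))) = √(-298 + 1) = √(-297) = 3*I*√33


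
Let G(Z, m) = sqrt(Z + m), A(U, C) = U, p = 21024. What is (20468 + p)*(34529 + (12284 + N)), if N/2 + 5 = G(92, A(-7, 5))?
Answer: 1941950076 + 82984*sqrt(85) ≈ 1.9427e+9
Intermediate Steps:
N = -10 + 2*sqrt(85) (N = -10 + 2*sqrt(92 - 7) = -10 + 2*sqrt(85) ≈ 8.4391)
(20468 + p)*(34529 + (12284 + N)) = (20468 + 21024)*(34529 + (12284 + (-10 + 2*sqrt(85)))) = 41492*(34529 + (12274 + 2*sqrt(85))) = 41492*(46803 + 2*sqrt(85)) = 1941950076 + 82984*sqrt(85)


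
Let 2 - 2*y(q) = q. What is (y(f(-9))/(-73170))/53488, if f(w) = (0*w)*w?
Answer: -1/3913716960 ≈ -2.5551e-10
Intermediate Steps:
f(w) = 0 (f(w) = 0*w = 0)
y(q) = 1 - q/2
(y(f(-9))/(-73170))/53488 = ((1 - ½*0)/(-73170))/53488 = ((1 + 0)*(-1/73170))*(1/53488) = (1*(-1/73170))*(1/53488) = -1/73170*1/53488 = -1/3913716960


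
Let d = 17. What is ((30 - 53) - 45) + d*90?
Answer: 1462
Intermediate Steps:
((30 - 53) - 45) + d*90 = ((30 - 53) - 45) + 17*90 = (-23 - 45) + 1530 = -68 + 1530 = 1462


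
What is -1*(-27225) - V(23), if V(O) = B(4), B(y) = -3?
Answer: 27228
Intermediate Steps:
V(O) = -3
-1*(-27225) - V(23) = -1*(-27225) - 1*(-3) = 27225 + 3 = 27228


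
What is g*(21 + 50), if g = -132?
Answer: -9372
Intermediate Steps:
g*(21 + 50) = -132*(21 + 50) = -132*71 = -9372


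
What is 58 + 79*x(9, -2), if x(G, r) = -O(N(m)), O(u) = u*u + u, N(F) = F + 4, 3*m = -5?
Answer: -5008/9 ≈ -556.44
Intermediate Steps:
m = -5/3 (m = (⅓)*(-5) = -5/3 ≈ -1.6667)
N(F) = 4 + F
O(u) = u + u² (O(u) = u² + u = u + u²)
x(G, r) = -70/9 (x(G, r) = -(4 - 5/3)*(1 + (4 - 5/3)) = -7*(1 + 7/3)/3 = -7*10/(3*3) = -1*70/9 = -70/9)
58 + 79*x(9, -2) = 58 + 79*(-70/9) = 58 - 5530/9 = -5008/9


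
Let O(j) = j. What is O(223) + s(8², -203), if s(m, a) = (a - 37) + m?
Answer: 47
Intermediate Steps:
s(m, a) = -37 + a + m (s(m, a) = (-37 + a) + m = -37 + a + m)
O(223) + s(8², -203) = 223 + (-37 - 203 + 8²) = 223 + (-37 - 203 + 64) = 223 - 176 = 47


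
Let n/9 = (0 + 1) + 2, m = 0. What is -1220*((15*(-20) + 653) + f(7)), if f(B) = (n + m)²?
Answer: -1320040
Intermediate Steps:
n = 27 (n = 9*((0 + 1) + 2) = 9*(1 + 2) = 9*3 = 27)
f(B) = 729 (f(B) = (27 + 0)² = 27² = 729)
-1220*((15*(-20) + 653) + f(7)) = -1220*((15*(-20) + 653) + 729) = -1220*((-300 + 653) + 729) = -1220*(353 + 729) = -1220*1082 = -1320040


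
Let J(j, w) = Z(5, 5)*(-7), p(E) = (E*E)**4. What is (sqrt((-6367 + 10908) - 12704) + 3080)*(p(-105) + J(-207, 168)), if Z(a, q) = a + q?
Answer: 45505627668702909400 + 44323663313671665*I*sqrt(907) ≈ 4.5506e+19 + 1.3349e+18*I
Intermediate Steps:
p(E) = E**8 (p(E) = (E**2)**4 = E**8)
J(j, w) = -70 (J(j, w) = (5 + 5)*(-7) = 10*(-7) = -70)
(sqrt((-6367 + 10908) - 12704) + 3080)*(p(-105) + J(-207, 168)) = (sqrt((-6367 + 10908) - 12704) + 3080)*((-105)**8 - 70) = (sqrt(4541 - 12704) + 3080)*(14774554437890625 - 70) = (sqrt(-8163) + 3080)*14774554437890555 = (3*I*sqrt(907) + 3080)*14774554437890555 = (3080 + 3*I*sqrt(907))*14774554437890555 = 45505627668702909400 + 44323663313671665*I*sqrt(907)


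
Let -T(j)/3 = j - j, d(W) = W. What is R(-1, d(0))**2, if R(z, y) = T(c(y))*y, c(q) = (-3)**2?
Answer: 0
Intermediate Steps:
c(q) = 9
T(j) = 0 (T(j) = -3*(j - j) = -3*0 = 0)
R(z, y) = 0 (R(z, y) = 0*y = 0)
R(-1, d(0))**2 = 0**2 = 0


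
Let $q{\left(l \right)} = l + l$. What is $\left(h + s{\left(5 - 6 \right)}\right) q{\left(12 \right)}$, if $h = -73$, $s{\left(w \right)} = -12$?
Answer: $-2040$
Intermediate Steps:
$q{\left(l \right)} = 2 l$
$\left(h + s{\left(5 - 6 \right)}\right) q{\left(12 \right)} = \left(-73 - 12\right) 2 \cdot 12 = \left(-85\right) 24 = -2040$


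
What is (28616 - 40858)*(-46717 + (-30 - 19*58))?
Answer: 585767458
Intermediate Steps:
(28616 - 40858)*(-46717 + (-30 - 19*58)) = -12242*(-46717 + (-30 - 1102)) = -12242*(-46717 - 1132) = -12242*(-47849) = 585767458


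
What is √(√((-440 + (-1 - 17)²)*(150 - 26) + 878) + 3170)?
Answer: √(3170 + I*√13506) ≈ 56.312 + 1.0319*I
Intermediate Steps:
√(√((-440 + (-1 - 17)²)*(150 - 26) + 878) + 3170) = √(√((-440 + (-18)²)*124 + 878) + 3170) = √(√((-440 + 324)*124 + 878) + 3170) = √(√(-116*124 + 878) + 3170) = √(√(-14384 + 878) + 3170) = √(√(-13506) + 3170) = √(I*√13506 + 3170) = √(3170 + I*√13506)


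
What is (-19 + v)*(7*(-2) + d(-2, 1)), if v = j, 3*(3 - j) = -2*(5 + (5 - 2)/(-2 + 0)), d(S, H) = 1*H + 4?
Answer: 123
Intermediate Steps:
d(S, H) = 4 + H (d(S, H) = H + 4 = 4 + H)
j = 16/3 (j = 3 - (-2)*(5 + (5 - 2)/(-2 + 0))/3 = 3 - (-2)*(5 + 3/(-2))/3 = 3 - (-2)*(5 + 3*(-1/2))/3 = 3 - (-2)*(5 - 3/2)/3 = 3 - (-2)*7/(3*2) = 3 - 1/3*(-7) = 3 + 7/3 = 16/3 ≈ 5.3333)
v = 16/3 ≈ 5.3333
(-19 + v)*(7*(-2) + d(-2, 1)) = (-19 + 16/3)*(7*(-2) + (4 + 1)) = -41*(-14 + 5)/3 = -41/3*(-9) = 123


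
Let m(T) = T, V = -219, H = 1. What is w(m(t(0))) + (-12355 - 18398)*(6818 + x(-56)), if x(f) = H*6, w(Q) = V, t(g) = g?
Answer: -209858691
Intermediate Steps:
w(Q) = -219
x(f) = 6 (x(f) = 1*6 = 6)
w(m(t(0))) + (-12355 - 18398)*(6818 + x(-56)) = -219 + (-12355 - 18398)*(6818 + 6) = -219 - 30753*6824 = -219 - 209858472 = -209858691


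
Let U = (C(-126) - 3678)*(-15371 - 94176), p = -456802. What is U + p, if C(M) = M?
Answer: 416259986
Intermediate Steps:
U = 416716788 (U = (-126 - 3678)*(-15371 - 94176) = -3804*(-109547) = 416716788)
U + p = 416716788 - 456802 = 416259986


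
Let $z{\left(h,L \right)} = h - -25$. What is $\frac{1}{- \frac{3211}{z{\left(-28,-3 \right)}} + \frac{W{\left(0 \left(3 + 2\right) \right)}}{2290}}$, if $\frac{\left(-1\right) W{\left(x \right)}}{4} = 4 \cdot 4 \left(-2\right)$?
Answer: $\frac{3435}{3676787} \approx 0.00093424$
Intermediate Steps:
$z{\left(h,L \right)} = 25 + h$ ($z{\left(h,L \right)} = h + 25 = 25 + h$)
$W{\left(x \right)} = 128$ ($W{\left(x \right)} = - 4 \cdot 4 \cdot 4 \left(-2\right) = - 4 \cdot 16 \left(-2\right) = \left(-4\right) \left(-32\right) = 128$)
$\frac{1}{- \frac{3211}{z{\left(-28,-3 \right)}} + \frac{W{\left(0 \left(3 + 2\right) \right)}}{2290}} = \frac{1}{- \frac{3211}{25 - 28} + \frac{128}{2290}} = \frac{1}{- \frac{3211}{-3} + 128 \cdot \frac{1}{2290}} = \frac{1}{\left(-3211\right) \left(- \frac{1}{3}\right) + \frac{64}{1145}} = \frac{1}{\frac{3211}{3} + \frac{64}{1145}} = \frac{1}{\frac{3676787}{3435}} = \frac{3435}{3676787}$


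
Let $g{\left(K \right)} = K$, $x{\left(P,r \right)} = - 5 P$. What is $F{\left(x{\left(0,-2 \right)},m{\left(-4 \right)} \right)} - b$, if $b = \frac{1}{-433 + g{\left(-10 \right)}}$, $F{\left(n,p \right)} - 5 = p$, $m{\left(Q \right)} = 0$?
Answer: $\frac{2216}{443} \approx 5.0023$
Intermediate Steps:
$F{\left(n,p \right)} = 5 + p$
$b = - \frac{1}{443}$ ($b = \frac{1}{-433 - 10} = \frac{1}{-443} = - \frac{1}{443} \approx -0.0022573$)
$F{\left(x{\left(0,-2 \right)},m{\left(-4 \right)} \right)} - b = \left(5 + 0\right) - - \frac{1}{443} = 5 + \frac{1}{443} = \frac{2216}{443}$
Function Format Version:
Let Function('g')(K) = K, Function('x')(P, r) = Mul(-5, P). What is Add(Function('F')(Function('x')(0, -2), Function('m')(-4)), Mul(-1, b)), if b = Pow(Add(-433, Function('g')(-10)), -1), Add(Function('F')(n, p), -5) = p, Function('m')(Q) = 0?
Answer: Rational(2216, 443) ≈ 5.0023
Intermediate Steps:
Function('F')(n, p) = Add(5, p)
b = Rational(-1, 443) (b = Pow(Add(-433, -10), -1) = Pow(-443, -1) = Rational(-1, 443) ≈ -0.0022573)
Add(Function('F')(Function('x')(0, -2), Function('m')(-4)), Mul(-1, b)) = Add(Add(5, 0), Mul(-1, Rational(-1, 443))) = Add(5, Rational(1, 443)) = Rational(2216, 443)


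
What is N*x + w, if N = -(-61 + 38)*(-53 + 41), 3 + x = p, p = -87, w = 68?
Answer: 24908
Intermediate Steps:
x = -90 (x = -3 - 87 = -90)
N = -276 (N = -(-23)*(-12) = -1*276 = -276)
N*x + w = -276*(-90) + 68 = 24840 + 68 = 24908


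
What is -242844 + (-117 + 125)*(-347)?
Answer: -245620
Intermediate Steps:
-242844 + (-117 + 125)*(-347) = -242844 + 8*(-347) = -242844 - 2776 = -245620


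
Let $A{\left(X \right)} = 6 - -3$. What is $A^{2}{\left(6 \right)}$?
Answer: $81$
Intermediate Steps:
$A{\left(X \right)} = 9$ ($A{\left(X \right)} = 6 + 3 = 9$)
$A^{2}{\left(6 \right)} = 9^{2} = 81$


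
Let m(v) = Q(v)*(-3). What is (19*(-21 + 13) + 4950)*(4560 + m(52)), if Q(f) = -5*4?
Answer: 22166760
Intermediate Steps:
Q(f) = -20
m(v) = 60 (m(v) = -20*(-3) = 60)
(19*(-21 + 13) + 4950)*(4560 + m(52)) = (19*(-21 + 13) + 4950)*(4560 + 60) = (19*(-8) + 4950)*4620 = (-152 + 4950)*4620 = 4798*4620 = 22166760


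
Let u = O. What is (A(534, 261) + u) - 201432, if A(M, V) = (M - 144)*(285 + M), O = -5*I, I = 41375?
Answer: -88897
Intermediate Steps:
O = -206875 (O = -5*41375 = -206875)
u = -206875
A(M, V) = (-144 + M)*(285 + M)
(A(534, 261) + u) - 201432 = ((-41040 + 534**2 + 141*534) - 206875) - 201432 = ((-41040 + 285156 + 75294) - 206875) - 201432 = (319410 - 206875) - 201432 = 112535 - 201432 = -88897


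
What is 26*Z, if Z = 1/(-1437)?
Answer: -26/1437 ≈ -0.018093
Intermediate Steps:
Z = -1/1437 ≈ -0.00069589
26*Z = 26*(-1/1437) = -26/1437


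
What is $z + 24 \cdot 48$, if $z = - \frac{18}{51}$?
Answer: $\frac{19578}{17} \approx 1151.6$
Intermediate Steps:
$z = - \frac{6}{17}$ ($z = \left(-18\right) \frac{1}{51} = - \frac{6}{17} \approx -0.35294$)
$z + 24 \cdot 48 = - \frac{6}{17} + 24 \cdot 48 = - \frac{6}{17} + 1152 = \frac{19578}{17}$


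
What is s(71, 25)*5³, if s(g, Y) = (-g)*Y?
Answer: -221875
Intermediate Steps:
s(g, Y) = -Y*g
s(71, 25)*5³ = -1*25*71*5³ = -1775*125 = -221875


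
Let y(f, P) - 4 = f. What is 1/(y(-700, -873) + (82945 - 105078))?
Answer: -1/22829 ≈ -4.3804e-5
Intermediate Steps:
y(f, P) = 4 + f
1/(y(-700, -873) + (82945 - 105078)) = 1/((4 - 700) + (82945 - 105078)) = 1/(-696 - 22133) = 1/(-22829) = -1/22829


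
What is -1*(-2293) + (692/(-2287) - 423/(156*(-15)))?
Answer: 1363391229/594620 ≈ 2292.9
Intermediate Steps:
-1*(-2293) + (692/(-2287) - 423/(156*(-15))) = 2293 + (692*(-1/2287) - 423/(-2340)) = 2293 + (-692/2287 - 423*(-1/2340)) = 2293 + (-692/2287 + 47/260) = 2293 - 72431/594620 = 1363391229/594620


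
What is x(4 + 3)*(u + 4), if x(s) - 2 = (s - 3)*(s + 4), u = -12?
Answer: -368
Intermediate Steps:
x(s) = 2 + (-3 + s)*(4 + s) (x(s) = 2 + (s - 3)*(s + 4) = 2 + (-3 + s)*(4 + s))
x(4 + 3)*(u + 4) = (-10 + (4 + 3) + (4 + 3)²)*(-12 + 4) = (-10 + 7 + 7²)*(-8) = (-10 + 7 + 49)*(-8) = 46*(-8) = -368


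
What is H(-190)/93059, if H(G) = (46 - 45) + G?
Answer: -189/93059 ≈ -0.0020310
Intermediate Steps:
H(G) = 1 + G
H(-190)/93059 = (1 - 190)/93059 = -189*1/93059 = -189/93059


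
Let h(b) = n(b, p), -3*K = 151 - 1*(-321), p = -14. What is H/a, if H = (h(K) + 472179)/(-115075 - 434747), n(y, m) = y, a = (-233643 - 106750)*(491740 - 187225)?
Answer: 40459/4885000745777802 ≈ 8.2823e-12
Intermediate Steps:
a = -103654774395 (a = -340393*304515 = -103654774395)
K = -472/3 (K = -(151 - 1*(-321))/3 = -(151 + 321)/3 = -⅓*472 = -472/3 ≈ -157.33)
h(b) = b
H = -202295/235638 (H = (-472/3 + 472179)/(-115075 - 434747) = (1416065/3)/(-549822) = (1416065/3)*(-1/549822) = -202295/235638 ≈ -0.85850)
H/a = -202295/235638/(-103654774395) = -202295/235638*(-1/103654774395) = 40459/4885000745777802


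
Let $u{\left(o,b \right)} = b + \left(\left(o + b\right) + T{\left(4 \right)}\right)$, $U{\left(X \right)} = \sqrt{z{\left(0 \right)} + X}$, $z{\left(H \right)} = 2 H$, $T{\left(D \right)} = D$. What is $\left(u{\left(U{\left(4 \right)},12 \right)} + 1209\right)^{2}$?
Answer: $1535121$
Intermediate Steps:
$U{\left(X \right)} = \sqrt{X}$ ($U{\left(X \right)} = \sqrt{2 \cdot 0 + X} = \sqrt{0 + X} = \sqrt{X}$)
$u{\left(o,b \right)} = 4 + o + 2 b$ ($u{\left(o,b \right)} = b + \left(\left(o + b\right) + 4\right) = b + \left(\left(b + o\right) + 4\right) = b + \left(4 + b + o\right) = 4 + o + 2 b$)
$\left(u{\left(U{\left(4 \right)},12 \right)} + 1209\right)^{2} = \left(\left(4 + \sqrt{4} + 2 \cdot 12\right) + 1209\right)^{2} = \left(\left(4 + 2 + 24\right) + 1209\right)^{2} = \left(30 + 1209\right)^{2} = 1239^{2} = 1535121$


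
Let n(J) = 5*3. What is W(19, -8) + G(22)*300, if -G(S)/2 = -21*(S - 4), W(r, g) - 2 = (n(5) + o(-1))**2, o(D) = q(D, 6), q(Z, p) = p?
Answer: 227243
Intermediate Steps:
n(J) = 15
o(D) = 6
W(r, g) = 443 (W(r, g) = 2 + (15 + 6)**2 = 2 + 21**2 = 2 + 441 = 443)
G(S) = -168 + 42*S (G(S) = -(-42)*(S - 4) = -(-42)*(-4 + S) = -2*(84 - 21*S) = -168 + 42*S)
W(19, -8) + G(22)*300 = 443 + (-168 + 42*22)*300 = 443 + (-168 + 924)*300 = 443 + 756*300 = 443 + 226800 = 227243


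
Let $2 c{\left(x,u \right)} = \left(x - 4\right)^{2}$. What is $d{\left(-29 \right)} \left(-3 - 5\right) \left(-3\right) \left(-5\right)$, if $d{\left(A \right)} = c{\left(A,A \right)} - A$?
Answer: $-68820$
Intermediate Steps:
$c{\left(x,u \right)} = \frac{\left(-4 + x\right)^{2}}{2}$ ($c{\left(x,u \right)} = \frac{\left(x - 4\right)^{2}}{2} = \frac{\left(-4 + x\right)^{2}}{2}$)
$d{\left(A \right)} = \frac{\left(-4 + A\right)^{2}}{2} - A$
$d{\left(-29 \right)} \left(-3 - 5\right) \left(-3\right) \left(-5\right) = \left(\frac{\left(-4 - 29\right)^{2}}{2} - -29\right) \left(-3 - 5\right) \left(-3\right) \left(-5\right) = \left(\frac{\left(-33\right)^{2}}{2} + 29\right) \left(-8\right) \left(-3\right) \left(-5\right) = \left(\frac{1}{2} \cdot 1089 + 29\right) 24 \left(-5\right) = \left(\frac{1089}{2} + 29\right) \left(-120\right) = \frac{1147}{2} \left(-120\right) = -68820$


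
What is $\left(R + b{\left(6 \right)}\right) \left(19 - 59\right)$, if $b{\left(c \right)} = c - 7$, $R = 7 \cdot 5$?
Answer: $-1360$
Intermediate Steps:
$R = 35$
$b{\left(c \right)} = -7 + c$ ($b{\left(c \right)} = c - 7 = -7 + c$)
$\left(R + b{\left(6 \right)}\right) \left(19 - 59\right) = \left(35 + \left(-7 + 6\right)\right) \left(19 - 59\right) = \left(35 - 1\right) \left(19 - 59\right) = 34 \left(-40\right) = -1360$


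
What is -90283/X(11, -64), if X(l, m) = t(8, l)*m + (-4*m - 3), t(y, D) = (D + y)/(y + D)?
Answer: -90283/189 ≈ -477.69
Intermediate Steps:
t(y, D) = 1 (t(y, D) = (D + y)/(D + y) = 1)
X(l, m) = -3 - 3*m (X(l, m) = 1*m + (-4*m - 3) = m + (-3 - 4*m) = -3 - 3*m)
-90283/X(11, -64) = -90283/(-3 - 3*(-64)) = -90283/(-3 + 192) = -90283/189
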